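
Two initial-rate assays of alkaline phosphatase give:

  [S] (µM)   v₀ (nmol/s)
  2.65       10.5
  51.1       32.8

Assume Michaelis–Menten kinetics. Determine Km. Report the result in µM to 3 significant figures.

6.72 µM

In reciprocal form, 1/v = (Km/Vmax)·(1/[S]) + 1/Vmax. The two points give (1/[S], 1/v) = (0.3774, 0.09524) and (0.01957, 0.03049).
Slope = (0.09524 − 0.03049)/(0.3774 − 0.01957) = 0.1810; intercept = 0.09524 − 0.1810×0.3774 = 0.02695.
Vmax = 1/intercept = 37.1 nmol/s; Km = slope × Vmax = 0.1810 × 37.1 = 6.72 µM.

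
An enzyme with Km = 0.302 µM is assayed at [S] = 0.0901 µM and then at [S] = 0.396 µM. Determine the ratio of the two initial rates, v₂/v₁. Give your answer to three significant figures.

The fractional saturations are [S]/(Km+[S]) = 0.0901/0.3921 = 0.2298 and 0.396/0.6980 = 0.5673.
v₂/v₁ is just their ratio: 0.5673/0.2298 = 2.47.

2.47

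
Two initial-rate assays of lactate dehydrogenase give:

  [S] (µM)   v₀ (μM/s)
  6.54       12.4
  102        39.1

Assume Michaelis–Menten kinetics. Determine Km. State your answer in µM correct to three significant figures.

17.7 µM

In reciprocal form, 1/v = (Km/Vmax)·(1/[S]) + 1/Vmax. The two points give (1/[S], 1/v) = (0.1529, 0.08065) and (0.009804, 0.02558).
Slope = (0.08065 − 0.02558)/(0.1529 − 0.009804) = 0.3848; intercept = 0.08065 − 0.3848×0.1529 = 0.02180.
Vmax = 1/intercept = 45.9 μM/s; Km = slope × Vmax = 0.3848 × 45.9 = 17.7 µM.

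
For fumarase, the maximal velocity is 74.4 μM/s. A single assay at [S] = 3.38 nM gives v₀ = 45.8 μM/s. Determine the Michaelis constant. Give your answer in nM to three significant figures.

From v = Vmax[S]/(Km+[S]), Km = [S](Vmax − v)/v.
Km = 3.38 × (74.4 − 45.8) / 45.8 = 96.67/45.8 = 2.11 nM.

2.11 nM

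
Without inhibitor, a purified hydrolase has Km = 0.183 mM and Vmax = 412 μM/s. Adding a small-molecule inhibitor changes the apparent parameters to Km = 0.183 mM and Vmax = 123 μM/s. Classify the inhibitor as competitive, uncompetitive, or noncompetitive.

noncompetitive

Vmax decreases (412 → 123 μM/s) while Km is unchanged — pure noncompetitive inhibition.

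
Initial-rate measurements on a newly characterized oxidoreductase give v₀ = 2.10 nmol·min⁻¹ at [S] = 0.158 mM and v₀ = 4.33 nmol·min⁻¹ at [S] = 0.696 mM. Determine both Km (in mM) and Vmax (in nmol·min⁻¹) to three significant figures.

In reciprocal form, 1/v = (Km/Vmax)·(1/[S]) + 1/Vmax. The two points give (1/[S], 1/v) = (6.329, 0.4762) and (1.437, 0.2309).
Slope = (0.4762 − 0.2309)/(6.329 − 1.437) = 0.05013; intercept = 0.4762 − 0.05013×6.329 = 0.1589.
Vmax = 1/intercept = 6.29 nmol·min⁻¹; Km = slope × Vmax = 0.05013 × 6.29 = 0.315 mM.

Km = 0.315 mM; Vmax = 6.29 nmol·min⁻¹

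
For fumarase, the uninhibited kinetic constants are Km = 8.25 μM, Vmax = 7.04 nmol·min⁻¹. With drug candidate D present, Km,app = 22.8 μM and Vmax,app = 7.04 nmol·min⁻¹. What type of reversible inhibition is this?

competitive

Km increases (8.25 → 22.8 μM) while Vmax is unchanged — the hallmark of competitive inhibition.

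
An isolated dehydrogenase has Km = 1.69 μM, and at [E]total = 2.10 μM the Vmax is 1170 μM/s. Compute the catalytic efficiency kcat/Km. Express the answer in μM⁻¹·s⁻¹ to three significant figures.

330 μM⁻¹·s⁻¹

kcat = Vmax/[E]total = 1170/2.10 = 557 s⁻¹.
kcat/Km = 557/1.69 = 330 μM⁻¹·s⁻¹.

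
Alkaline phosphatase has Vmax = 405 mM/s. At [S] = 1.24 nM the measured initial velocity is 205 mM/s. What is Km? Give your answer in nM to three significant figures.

From v = Vmax[S]/(Km+[S]), Km = [S](Vmax − v)/v.
Km = 1.24 × (405 − 205) / 205 = 248.0/205 = 1.21 nM.

1.21 nM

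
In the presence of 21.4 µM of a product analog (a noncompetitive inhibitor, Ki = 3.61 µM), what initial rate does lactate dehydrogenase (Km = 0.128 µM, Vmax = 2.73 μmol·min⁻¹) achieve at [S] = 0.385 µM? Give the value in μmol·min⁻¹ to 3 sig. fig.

0.296 μmol·min⁻¹

α = 1 + [I]/Ki = 1 + 21.4/3.61 = 6.928.
For a noncompetitive inhibitor, Vmax is reduced to Vmax/α while Km is unchanged: Km,app = 0.128 µM, Vmax,app = 0.394 μmol·min⁻¹.
v = Vmax,app·[S]/(Km,app + [S]) = 0.394 × 0.385/(0.128 + 0.385) = 0.296 μmol·min⁻¹.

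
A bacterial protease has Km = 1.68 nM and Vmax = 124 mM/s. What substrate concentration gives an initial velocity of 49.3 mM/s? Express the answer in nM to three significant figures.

1.11 nM

Rearranging v = Vmax[S]/(Km+[S]) gives [S] = Km·v/(Vmax − v).
[S] = 1.68 × 49.3 / (124 − 49.3) = 82.82/74.70 = 1.11 nM.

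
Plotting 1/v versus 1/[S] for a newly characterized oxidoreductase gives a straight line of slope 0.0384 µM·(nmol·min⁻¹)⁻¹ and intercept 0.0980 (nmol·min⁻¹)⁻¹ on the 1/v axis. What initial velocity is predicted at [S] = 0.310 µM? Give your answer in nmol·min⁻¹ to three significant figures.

The y-intercept is 1/Vmax, so Vmax = 1/0.0980 = 10.2 nmol·min⁻¹.
The slope is Km/Vmax, so Km = 0.0384 × 10.2 = 0.392 µM.
Then v = 10.2 × 0.310/(0.392 + 0.310) = 4.51 nmol·min⁻¹.

4.51 nmol·min⁻¹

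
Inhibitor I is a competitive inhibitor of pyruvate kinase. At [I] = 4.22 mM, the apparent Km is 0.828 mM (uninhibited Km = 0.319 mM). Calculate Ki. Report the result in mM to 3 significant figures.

Competitive: Km,app = α·Km with α = 1 + [I]/Ki.
α = Km,app/Km = 0.828/0.319 = 2.596.
Ki = [I]/(α − 1) = 4.22/1.596 = 2.64 mM.

2.64 mM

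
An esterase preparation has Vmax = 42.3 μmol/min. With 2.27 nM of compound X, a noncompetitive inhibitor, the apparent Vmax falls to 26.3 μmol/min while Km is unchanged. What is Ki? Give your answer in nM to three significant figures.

3.73 nM

Noncompetitive: Vmax,app = Vmax/α with α = 1 + [I]/Ki.
α = Vmax/Vmax,app = 42.3/26.3 = 1.608.
Since α = 1 + [I]/Ki, [I]/Ki = 1.608 − 1 = 0.6084 and Ki = 2.27/0.6084 = 3.73 nM.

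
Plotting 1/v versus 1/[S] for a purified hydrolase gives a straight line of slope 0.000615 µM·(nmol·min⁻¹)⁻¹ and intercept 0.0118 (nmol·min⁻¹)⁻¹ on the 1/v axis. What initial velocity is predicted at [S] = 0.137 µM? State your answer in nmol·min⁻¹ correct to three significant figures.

The y-intercept is 1/Vmax, so Vmax = 1/0.0118 = 84.7 nmol·min⁻¹.
The slope is Km/Vmax, so Km = 0.000615 × 84.7 = 0.0521 µM.
Then v = 84.7 × 0.137/(0.0521 + 0.137) = 61.4 nmol·min⁻¹.

61.4 nmol·min⁻¹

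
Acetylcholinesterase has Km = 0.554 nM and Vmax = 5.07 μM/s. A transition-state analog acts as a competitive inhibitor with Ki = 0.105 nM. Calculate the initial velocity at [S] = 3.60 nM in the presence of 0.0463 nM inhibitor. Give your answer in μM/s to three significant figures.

With α = 1 + [I]/Ki = 1 + 0.0463/0.105 = 1.441, the competitive rate law is v = Vmax[S] / (αKm + [S]).
v = 5.07×3.60 / (1.441×0.554 + 3.60) = 18.25/4.398 = 4.15 μM/s.

4.15 μM/s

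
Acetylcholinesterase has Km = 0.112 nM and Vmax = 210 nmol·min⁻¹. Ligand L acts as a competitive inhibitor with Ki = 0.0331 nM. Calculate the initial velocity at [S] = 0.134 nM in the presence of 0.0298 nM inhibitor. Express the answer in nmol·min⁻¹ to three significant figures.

α = 1 + [I]/Ki = 1 + 0.0298/0.0331 = 1.900.
For a competitive inhibitor, Vmax is unchanged and the apparent Km becomes α·Km: Km,app = 0.213 nM, Vmax,app = 210 nmol·min⁻¹.
v = Vmax,app·[S]/(Km,app + [S]) = 210 × 0.134/(0.213 + 0.134) = 81.1 nmol·min⁻¹.

81.1 nmol·min⁻¹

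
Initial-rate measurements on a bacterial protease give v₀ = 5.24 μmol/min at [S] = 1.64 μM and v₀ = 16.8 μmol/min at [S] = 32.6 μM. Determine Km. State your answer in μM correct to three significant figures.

4.31 μM

In reciprocal form, 1/v = (Km/Vmax)·(1/[S]) + 1/Vmax. The two points give (1/[S], 1/v) = (0.6098, 0.1908) and (0.03067, 0.05952).
Slope = (0.1908 − 0.05952)/(0.6098 − 0.03067) = 0.2268; intercept = 0.1908 − 0.2268×0.6098 = 0.05257.
Vmax = 1/intercept = 19.0 μmol/min; Km = slope × Vmax = 0.2268 × 19.0 = 4.31 μM.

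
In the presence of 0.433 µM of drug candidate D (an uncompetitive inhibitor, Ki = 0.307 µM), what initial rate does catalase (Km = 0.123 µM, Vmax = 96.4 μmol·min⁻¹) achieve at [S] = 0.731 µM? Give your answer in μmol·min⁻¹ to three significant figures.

α = 1 + [I]/Ki = 1 + 0.433/0.307 = 2.410.
For an uncompetitive inhibitor, both parameters are divided by α, giving Vmax/α and Km/α: Km,app = 0.0510 µM, Vmax,app = 40.0 μmol·min⁻¹.
v = Vmax,app·[S]/(Km,app + [S]) = 40.0 × 0.731/(0.0510 + 0.731) = 37.4 μmol·min⁻¹.

37.4 μmol·min⁻¹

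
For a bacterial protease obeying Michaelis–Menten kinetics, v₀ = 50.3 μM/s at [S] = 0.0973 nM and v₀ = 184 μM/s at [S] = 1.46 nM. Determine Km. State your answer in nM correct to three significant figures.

0.342 nM

From v = Vmax[S]/(Km+[S]), each point gives Vmax = v(Km+[S])/[S].
Equating: 50.3(Km+0.0973)/0.0973 = 184(Km+1.46)/1.46.
517.0·Km + 50.3 = 126.0·Km + 184, so (517.0 − 126.0)·Km = 184 − 50.3.
Km = 133.7/390.9 = 0.342 nM; then Vmax = 50.3(0.342+0.0973)/0.0973 = 227 μM/s.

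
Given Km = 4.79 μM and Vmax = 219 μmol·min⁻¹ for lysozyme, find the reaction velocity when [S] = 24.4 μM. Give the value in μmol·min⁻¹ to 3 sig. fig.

183 μmol·min⁻¹

[S]/(Km+[S]) = 24.4/29.19 = 0.8359, the fractional saturation.
v = 0.8359 × Vmax = 0.8359 × 219 = 183 μmol·min⁻¹.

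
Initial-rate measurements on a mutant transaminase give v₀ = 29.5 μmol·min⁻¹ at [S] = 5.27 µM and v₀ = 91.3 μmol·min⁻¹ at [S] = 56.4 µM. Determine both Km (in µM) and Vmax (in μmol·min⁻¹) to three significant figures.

Km = 15.5 µM; Vmax = 116 μmol·min⁻¹

In reciprocal form, 1/v = (Km/Vmax)·(1/[S]) + 1/Vmax. The two points give (1/[S], 1/v) = (0.1898, 0.03390) and (0.01773, 0.01095).
Slope = (0.03390 − 0.01095)/(0.1898 − 0.01773) = 0.1334; intercept = 0.03390 − 0.1334×0.1898 = 0.008588.
Vmax = 1/intercept = 116 μmol·min⁻¹; Km = slope × Vmax = 0.1334 × 116 = 15.5 µM.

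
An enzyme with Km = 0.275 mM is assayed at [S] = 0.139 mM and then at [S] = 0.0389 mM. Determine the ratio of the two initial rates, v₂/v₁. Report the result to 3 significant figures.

0.369

Since Vmax cancels, v₂/v₁ = [S]₂(Km+[S]₁) / [S]₁(Km+[S]₂).
= 0.0389×(0.275+0.139) / (0.139×(0.275+0.0389)) = 0.01610/0.04363 = 0.369.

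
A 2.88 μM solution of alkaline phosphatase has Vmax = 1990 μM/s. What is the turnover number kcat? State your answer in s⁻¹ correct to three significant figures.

kcat = Vmax/[E]total = 1990 μM/s / 2.88 μM = 691 s⁻¹.

691 s⁻¹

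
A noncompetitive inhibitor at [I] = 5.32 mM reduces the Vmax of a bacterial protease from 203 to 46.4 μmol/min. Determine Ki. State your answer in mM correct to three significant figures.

Noncompetitive: Vmax,app = Vmax/α with α = 1 + [I]/Ki.
α = Vmax/Vmax,app = 203/46.4 = 4.375.
Since α = 1 + [I]/Ki, [I]/Ki = 4.375 − 1 = 3.375 and Ki = 5.32/3.375 = 1.58 mM.

1.58 mM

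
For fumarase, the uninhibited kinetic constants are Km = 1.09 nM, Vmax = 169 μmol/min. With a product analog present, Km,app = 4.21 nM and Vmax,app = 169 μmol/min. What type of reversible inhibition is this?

Km increases (1.09 → 4.21 nM) while Vmax is unchanged — the hallmark of competitive inhibition.

competitive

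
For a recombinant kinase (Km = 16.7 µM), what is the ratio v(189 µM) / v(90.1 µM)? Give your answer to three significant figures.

1.09

The fractional saturations are [S]/(Km+[S]) = 90.1/106.8 = 0.8436 and 189/205.7 = 0.9188.
v₂/v₁ is just their ratio: 0.9188/0.8436 = 1.09.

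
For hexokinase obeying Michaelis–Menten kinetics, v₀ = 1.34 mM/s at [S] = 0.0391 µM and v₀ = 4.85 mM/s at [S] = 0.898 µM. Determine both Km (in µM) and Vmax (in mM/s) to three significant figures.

Km = 0.122 µM; Vmax = 5.51 mM/s

From v = Vmax[S]/(Km+[S]), each point gives Vmax = v(Km+[S])/[S].
Equating: 1.34(Km+0.0391)/0.0391 = 4.85(Km+0.898)/0.898.
34.27·Km + 1.34 = 5.401·Km + 4.85, so (34.27 − 5.401)·Km = 4.85 − 1.34.
Km = 3.510/28.87 = 0.122 µM; then Vmax = 1.34(0.122+0.0391)/0.0391 = 5.51 mM/s.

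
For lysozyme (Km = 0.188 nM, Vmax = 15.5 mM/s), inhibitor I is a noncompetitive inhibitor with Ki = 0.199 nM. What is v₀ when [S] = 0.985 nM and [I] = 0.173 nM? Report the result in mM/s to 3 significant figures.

6.96 mM/s

α = 1 + [I]/Ki = 1 + 0.173/0.199 = 1.869.
For a noncompetitive inhibitor, Vmax is reduced to Vmax/α while Km is unchanged: Km,app = 0.188 nM, Vmax,app = 8.29 mM/s.
v = Vmax,app·[S]/(Km,app + [S]) = 8.29 × 0.985/(0.188 + 0.985) = 6.96 mM/s.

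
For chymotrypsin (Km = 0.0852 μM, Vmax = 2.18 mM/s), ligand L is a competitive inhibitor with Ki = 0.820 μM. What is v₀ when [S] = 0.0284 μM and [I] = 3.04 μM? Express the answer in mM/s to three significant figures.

With α = 1 + [I]/Ki = 1 + 3.04/0.820 = 4.707, the competitive rate law is v = Vmax[S] / (αKm + [S]).
v = 2.18×0.0284 / (4.707×0.0852 + 0.0284) = 0.06191/0.4295 = 0.144 mM/s.

0.144 mM/s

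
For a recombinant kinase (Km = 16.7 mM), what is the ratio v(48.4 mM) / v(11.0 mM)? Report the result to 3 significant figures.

The fractional saturations are [S]/(Km+[S]) = 11.0/27.70 = 0.3971 and 48.4/65.10 = 0.7435.
v₂/v₁ is just their ratio: 0.7435/0.3971 = 1.87.

1.87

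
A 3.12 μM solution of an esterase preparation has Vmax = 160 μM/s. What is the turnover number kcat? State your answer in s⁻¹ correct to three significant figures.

kcat = Vmax/[E]total = 160 μM/s / 3.12 μM = 51.3 s⁻¹.

51.3 s⁻¹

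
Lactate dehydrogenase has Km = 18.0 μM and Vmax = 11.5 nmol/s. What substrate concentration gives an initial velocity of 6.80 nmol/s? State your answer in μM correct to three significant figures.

26.0 μM

The required fractional saturation is v/Vmax = 6.80/11.5 = 0.5913.
Then [S]/(Km+[S]) = 0.5913 ⇒ [S] = 18.0 × 0.5913/(1 − 0.5913) = 26.0 μM.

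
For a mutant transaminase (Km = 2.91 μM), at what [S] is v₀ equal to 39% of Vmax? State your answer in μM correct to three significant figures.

1.86 μM

v/Vmax = [S]/(Km+[S]) = 0.39, so [S] = Km·0.39/(1 − 0.39) = 2.91 × 0.6393.
[S] = 1.86 μM.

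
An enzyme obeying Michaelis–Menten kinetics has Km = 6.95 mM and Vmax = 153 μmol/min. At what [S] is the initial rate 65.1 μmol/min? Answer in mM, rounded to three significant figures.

The required fractional saturation is v/Vmax = 65.1/153 = 0.4255.
Then [S]/(Km+[S]) = 0.4255 ⇒ [S] = 6.95 × 0.4255/(1 − 0.4255) = 5.15 mM.

5.15 mM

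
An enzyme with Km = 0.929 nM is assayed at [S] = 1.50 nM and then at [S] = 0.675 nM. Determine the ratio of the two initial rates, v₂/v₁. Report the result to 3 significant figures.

Since Vmax cancels, v₂/v₁ = [S]₂(Km+[S]₁) / [S]₁(Km+[S]₂).
= 0.675×(0.929+1.50) / (1.50×(0.929+0.675)) = 1.640/2.406 = 0.681.

0.681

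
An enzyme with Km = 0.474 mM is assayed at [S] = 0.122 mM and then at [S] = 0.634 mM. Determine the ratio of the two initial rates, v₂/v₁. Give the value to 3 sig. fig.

2.80

Since Vmax cancels, v₂/v₁ = [S]₂(Km+[S]₁) / [S]₁(Km+[S]₂).
= 0.634×(0.474+0.122) / (0.122×(0.474+0.634)) = 0.3779/0.1352 = 2.80.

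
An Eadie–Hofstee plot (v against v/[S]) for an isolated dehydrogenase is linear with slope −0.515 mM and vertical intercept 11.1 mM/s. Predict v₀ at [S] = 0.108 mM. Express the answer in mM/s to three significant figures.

1.92 mM/s

In the Eadie–Hofstee form v = Vmax − Km·(v/[S]), the slope is −Km and the intercept is Vmax, so Km = 0.515 mM and Vmax = 11.1 mM/s.
v = 11.1 × 0.108/(0.515 + 0.108) = 1.92 mM/s.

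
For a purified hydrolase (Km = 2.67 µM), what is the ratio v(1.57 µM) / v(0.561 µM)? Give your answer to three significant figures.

Since Vmax cancels, v₂/v₁ = [S]₂(Km+[S]₁) / [S]₁(Km+[S]₂).
= 1.57×(2.67+0.561) / (0.561×(2.67+1.57)) = 5.073/2.379 = 2.13.

2.13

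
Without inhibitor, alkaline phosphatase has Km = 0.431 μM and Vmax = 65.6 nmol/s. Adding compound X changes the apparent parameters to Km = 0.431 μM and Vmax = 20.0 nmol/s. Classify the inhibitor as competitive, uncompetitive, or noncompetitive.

Vmax decreases (65.6 → 20.0 nmol/s) while Km is unchanged — pure noncompetitive inhibition.

noncompetitive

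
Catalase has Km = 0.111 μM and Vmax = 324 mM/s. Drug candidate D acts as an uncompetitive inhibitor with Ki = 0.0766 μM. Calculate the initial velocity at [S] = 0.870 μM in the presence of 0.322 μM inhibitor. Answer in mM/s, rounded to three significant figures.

α = 1 + [I]/Ki = 1 + 0.322/0.0766 = 5.204.
For an uncompetitive inhibitor, both parameters are divided by α, giving Vmax/α and Km/α: Km,app = 0.0213 μM, Vmax,app = 62.3 mM/s.
v = Vmax,app·[S]/(Km,app + [S]) = 62.3 × 0.870/(0.0213 + 0.870) = 60.8 mM/s.

60.8 mM/s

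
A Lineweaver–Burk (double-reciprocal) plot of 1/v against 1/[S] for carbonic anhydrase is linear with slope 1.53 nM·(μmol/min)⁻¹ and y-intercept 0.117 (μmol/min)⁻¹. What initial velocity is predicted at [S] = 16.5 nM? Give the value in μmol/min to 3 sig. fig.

The y-intercept is 1/Vmax, so Vmax = 1/0.117 = 8.55 μmol/min.
The slope is Km/Vmax, so Km = 1.53 × 8.55 = 13.1 nM.
Then v = 8.55 × 16.5/(13.1 + 16.5) = 4.77 μmol/min.

4.77 μmol/min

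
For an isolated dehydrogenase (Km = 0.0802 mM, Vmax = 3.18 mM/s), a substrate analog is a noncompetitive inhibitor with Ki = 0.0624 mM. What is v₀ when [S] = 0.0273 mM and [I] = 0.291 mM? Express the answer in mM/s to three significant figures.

α = 1 + [I]/Ki = 1 + 0.291/0.0624 = 5.663.
For a noncompetitive inhibitor, Vmax is reduced to Vmax/α while Km is unchanged: Km,app = 0.0802 mM, Vmax,app = 0.561 mM/s.
v = Vmax,app·[S]/(Km,app + [S]) = 0.561 × 0.0273/(0.0802 + 0.0273) = 0.143 mM/s.

0.143 mM/s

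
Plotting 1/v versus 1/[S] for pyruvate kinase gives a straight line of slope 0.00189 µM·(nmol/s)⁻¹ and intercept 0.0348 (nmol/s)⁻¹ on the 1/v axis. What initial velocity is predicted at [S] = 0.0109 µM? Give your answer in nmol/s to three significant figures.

The y-intercept is 1/Vmax, so Vmax = 1/0.0348 = 28.7 nmol/s.
The slope is Km/Vmax, so Km = 0.00189 × 28.7 = 0.0543 µM.
Then v = 28.7 × 0.0109/(0.0543 + 0.0109) = 4.80 nmol/s.

4.80 nmol/s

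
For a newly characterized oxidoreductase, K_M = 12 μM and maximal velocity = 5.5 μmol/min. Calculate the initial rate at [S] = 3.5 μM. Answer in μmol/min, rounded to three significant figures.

v = Vmax·[S]/(Km + [S]) = 5.5 × 3.5 / (12 + 3.5)
  = 19.25 / 15.50 = 1.24 μmol/min.

1.24 μmol/min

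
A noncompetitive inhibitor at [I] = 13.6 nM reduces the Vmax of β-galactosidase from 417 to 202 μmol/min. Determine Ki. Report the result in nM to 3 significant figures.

Noncompetitive: Vmax,app = Vmax/α with α = 1 + [I]/Ki.
α = Vmax/Vmax,app = 417/202 = 2.064.
Since α = 1 + [I]/Ki, [I]/Ki = 2.064 − 1 = 1.064 and Ki = 13.6/1.064 = 12.8 nM.

12.8 nM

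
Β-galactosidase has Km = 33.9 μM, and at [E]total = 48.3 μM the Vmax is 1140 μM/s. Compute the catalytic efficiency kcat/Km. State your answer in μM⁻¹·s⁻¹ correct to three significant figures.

0.696 μM⁻¹·s⁻¹

kcat = Vmax/[E]total = 1140/48.3 = 23.6 s⁻¹.
kcat/Km = 23.6/33.9 = 0.696 μM⁻¹·s⁻¹.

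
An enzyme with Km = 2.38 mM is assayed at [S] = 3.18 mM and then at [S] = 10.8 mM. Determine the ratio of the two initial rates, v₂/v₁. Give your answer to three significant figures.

1.43

Since Vmax cancels, v₂/v₁ = [S]₂(Km+[S]₁) / [S]₁(Km+[S]₂).
= 10.8×(2.38+3.18) / (3.18×(2.38+10.8)) = 60.05/41.91 = 1.43.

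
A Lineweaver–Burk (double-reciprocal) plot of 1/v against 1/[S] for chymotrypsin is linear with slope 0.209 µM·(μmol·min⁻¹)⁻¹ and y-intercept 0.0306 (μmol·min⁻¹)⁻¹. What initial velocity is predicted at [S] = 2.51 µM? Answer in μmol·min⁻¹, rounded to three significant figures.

8.78 μmol·min⁻¹

The y-intercept is 1/Vmax, so Vmax = 1/0.0306 = 32.7 μmol·min⁻¹.
The slope is Km/Vmax, so Km = 0.209 × 32.7 = 6.83 µM.
Then v = 32.7 × 2.51/(6.83 + 2.51) = 8.78 μmol·min⁻¹.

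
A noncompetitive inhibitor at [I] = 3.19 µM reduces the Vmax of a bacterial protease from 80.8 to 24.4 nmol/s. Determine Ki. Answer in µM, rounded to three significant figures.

Noncompetitive: Vmax,app = Vmax/α with α = 1 + [I]/Ki.
α = Vmax/Vmax,app = 80.8/24.4 = 3.311.
Ki = [I]/(α − 1) = 3.19/2.311 = 1.38 µM.

1.38 µM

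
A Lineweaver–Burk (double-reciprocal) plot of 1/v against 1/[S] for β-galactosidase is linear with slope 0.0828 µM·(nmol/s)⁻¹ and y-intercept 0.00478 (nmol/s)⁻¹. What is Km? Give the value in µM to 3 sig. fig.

y-intercept = 1/Vmax ⇒ Vmax = 209 nmol/s; slope = Km/Vmax ⇒ Km = slope × Vmax.
Km = 0.0828 × 209 = 17.3 µM.

17.3 µM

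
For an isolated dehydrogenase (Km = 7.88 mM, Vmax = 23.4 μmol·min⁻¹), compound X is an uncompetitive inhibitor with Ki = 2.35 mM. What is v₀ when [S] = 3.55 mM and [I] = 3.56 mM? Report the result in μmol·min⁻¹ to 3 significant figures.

With α = 1 + [I]/Ki = 1 + 3.56/2.35 = 2.515, the uncompetitive rate law is v = (Vmax/α)·[S] / (Km/α + [S]).
v = (23.4/2.515)×3.55 / (7.88/2.515 + 3.55) = 33.03/6.683 = 4.94 μmol·min⁻¹.

4.94 μmol·min⁻¹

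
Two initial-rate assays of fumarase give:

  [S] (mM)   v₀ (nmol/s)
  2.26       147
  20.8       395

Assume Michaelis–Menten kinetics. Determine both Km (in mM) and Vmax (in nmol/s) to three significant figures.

Km = 5.38 mM; Vmax = 497 nmol/s

In reciprocal form, 1/v = (Km/Vmax)·(1/[S]) + 1/Vmax. The two points give (1/[S], 1/v) = (0.4425, 0.006803) and (0.04808, 0.002532).
Slope = (0.006803 − 0.002532)/(0.4425 − 0.04808) = 0.01083; intercept = 0.006803 − 0.01083×0.4425 = 0.002011.
Vmax = 1/intercept = 497 nmol/s; Km = slope × Vmax = 0.01083 × 497 = 5.38 mM.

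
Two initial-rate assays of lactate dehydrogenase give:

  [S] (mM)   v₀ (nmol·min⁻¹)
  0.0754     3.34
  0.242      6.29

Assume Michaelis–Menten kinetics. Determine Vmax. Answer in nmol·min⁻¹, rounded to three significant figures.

10.5 nmol·min⁻¹

From v = Vmax[S]/(Km+[S]), each point gives Vmax = v(Km+[S])/[S].
Equating: 3.34(Km+0.0754)/0.0754 = 6.29(Km+0.242)/0.242.
44.30·Km + 3.34 = 25.99·Km + 6.29, so (44.30 − 25.99)·Km = 6.29 − 3.34.
Km = 2.950/18.31 = 0.161 mM; then Vmax = 3.34(0.161+0.0754)/0.0754 = 10.5 nmol·min⁻¹.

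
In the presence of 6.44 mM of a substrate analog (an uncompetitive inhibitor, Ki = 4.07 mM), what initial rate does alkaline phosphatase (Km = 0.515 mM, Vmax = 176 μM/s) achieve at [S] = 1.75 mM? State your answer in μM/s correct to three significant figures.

With α = 1 + [I]/Ki = 1 + 6.44/4.07 = 2.582, the uncompetitive rate law is v = (Vmax/α)·[S] / (Km/α + [S]).
v = (176/2.582)×1.75 / (0.515/2.582 + 1.75) = 119.3/1.949 = 61.2 μM/s.

61.2 μM/s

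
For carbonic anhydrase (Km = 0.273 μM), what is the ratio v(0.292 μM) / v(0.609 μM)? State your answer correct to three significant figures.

Since Vmax cancels, v₂/v₁ = [S]₂(Km+[S]₁) / [S]₁(Km+[S]₂).
= 0.292×(0.273+0.609) / (0.609×(0.273+0.292)) = 0.2575/0.3441 = 0.748.

0.748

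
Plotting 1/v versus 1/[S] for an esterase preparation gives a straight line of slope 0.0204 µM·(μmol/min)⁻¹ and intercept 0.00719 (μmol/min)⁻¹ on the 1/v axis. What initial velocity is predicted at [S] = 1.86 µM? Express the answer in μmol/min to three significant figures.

55.1 μmol/min

The y-intercept is 1/Vmax, so Vmax = 1/0.00719 = 139 μmol/min.
The slope is Km/Vmax, so Km = 0.0204 × 139 = 2.84 µM.
Then v = 139 × 1.86/(2.84 + 1.86) = 55.1 μmol/min.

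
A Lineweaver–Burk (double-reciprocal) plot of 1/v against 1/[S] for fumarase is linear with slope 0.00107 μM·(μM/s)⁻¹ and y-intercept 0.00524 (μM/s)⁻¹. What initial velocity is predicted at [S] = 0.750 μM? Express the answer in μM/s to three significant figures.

The y-intercept is 1/Vmax, so Vmax = 1/0.00524 = 191 μM/s.
The slope is Km/Vmax, so Km = 0.00107 × 191 = 0.204 μM.
Then v = 191 × 0.750/(0.204 + 0.750) = 150 μM/s.

150 μM/s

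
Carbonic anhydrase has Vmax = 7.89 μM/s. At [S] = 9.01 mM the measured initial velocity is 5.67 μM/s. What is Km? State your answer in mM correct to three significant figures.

3.53 mM

From v = Vmax[S]/(Km+[S]), Km = [S](Vmax − v)/v.
Km = 9.01 × (7.89 − 5.67) / 5.67 = 20.00/5.67 = 3.53 mM.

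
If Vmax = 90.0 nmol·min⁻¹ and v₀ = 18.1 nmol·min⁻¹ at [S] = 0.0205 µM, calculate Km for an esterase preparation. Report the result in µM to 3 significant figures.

From v = Vmax[S]/(Km+[S]), Km = [S](Vmax − v)/v.
Km = 0.0205 × (90.0 − 18.1) / 18.1 = 1.474/18.1 = 0.0814 µM.

0.0814 µM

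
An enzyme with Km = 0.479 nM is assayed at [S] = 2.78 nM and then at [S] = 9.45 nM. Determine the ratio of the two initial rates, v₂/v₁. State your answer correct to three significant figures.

1.12

The fractional saturations are [S]/(Km+[S]) = 2.78/3.259 = 0.8530 and 9.45/9.929 = 0.9518.
v₂/v₁ is just their ratio: 0.9518/0.8530 = 1.12.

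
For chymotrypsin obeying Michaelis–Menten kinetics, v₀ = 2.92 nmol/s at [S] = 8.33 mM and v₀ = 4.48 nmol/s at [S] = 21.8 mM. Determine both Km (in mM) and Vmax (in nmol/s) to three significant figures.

Km = 10.8 mM; Vmax = 6.69 nmol/s

From v = Vmax[S]/(Km+[S]), each point gives Vmax = v(Km+[S])/[S].
Equating: 2.92(Km+8.33)/8.33 = 4.48(Km+21.8)/21.8.
0.3505·Km + 2.92 = 0.2055·Km + 4.48, so (0.3505 − 0.2055)·Km = 4.48 − 2.92.
Km = 1.560/0.1450 = 10.8 mM; then Vmax = 2.92(10.8+8.33)/8.33 = 6.69 nmol/s.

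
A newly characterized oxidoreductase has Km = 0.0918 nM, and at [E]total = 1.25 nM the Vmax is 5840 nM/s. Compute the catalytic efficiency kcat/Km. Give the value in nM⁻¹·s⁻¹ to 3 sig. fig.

kcat = Vmax/[E]total = 5840/1.25 = 4670 s⁻¹.
kcat/Km = 4670/0.0918 = 50900 nM⁻¹·s⁻¹.

50900 nM⁻¹·s⁻¹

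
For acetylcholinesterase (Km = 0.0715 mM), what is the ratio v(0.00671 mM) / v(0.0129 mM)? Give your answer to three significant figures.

0.561

Since Vmax cancels, v₂/v₁ = [S]₂(Km+[S]₁) / [S]₁(Km+[S]₂).
= 0.00671×(0.0715+0.0129) / (0.0129×(0.0715+0.00671)) = 0.0005663/0.001009 = 0.561.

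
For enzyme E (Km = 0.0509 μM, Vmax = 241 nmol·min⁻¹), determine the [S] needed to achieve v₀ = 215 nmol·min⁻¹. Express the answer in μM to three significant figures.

0.421 μM

Rearranging v = Vmax[S]/(Km+[S]) gives [S] = Km·v/(Vmax − v).
[S] = 0.0509 × 215 / (241 − 215) = 10.94/26.00 = 0.421 μM.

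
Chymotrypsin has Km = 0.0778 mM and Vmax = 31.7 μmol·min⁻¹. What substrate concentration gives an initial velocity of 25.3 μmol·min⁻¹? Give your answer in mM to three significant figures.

Rearranging v = Vmax[S]/(Km+[S]) gives [S] = Km·v/(Vmax − v).
[S] = 0.0778 × 25.3 / (31.7 − 25.3) = 1.968/6.400 = 0.308 mM.

0.308 mM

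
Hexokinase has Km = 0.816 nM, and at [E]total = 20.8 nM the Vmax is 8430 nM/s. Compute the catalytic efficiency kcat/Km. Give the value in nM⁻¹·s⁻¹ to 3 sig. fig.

497 nM⁻¹·s⁻¹

kcat = Vmax/[E]total = 8430/20.8 = 405 s⁻¹.
kcat/Km = 405/0.816 = 497 nM⁻¹·s⁻¹.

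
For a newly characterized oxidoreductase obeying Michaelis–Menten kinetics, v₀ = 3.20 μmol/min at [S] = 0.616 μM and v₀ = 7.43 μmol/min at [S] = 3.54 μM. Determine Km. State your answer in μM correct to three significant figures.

1.37 μM

In reciprocal form, 1/v = (Km/Vmax)·(1/[S]) + 1/Vmax. The two points give (1/[S], 1/v) = (1.623, 0.3125) and (0.2825, 0.1346).
Slope = (0.3125 − 0.1346)/(1.623 − 0.2825) = 0.1327; intercept = 0.3125 − 0.1327×1.623 = 0.09711.
Vmax = 1/intercept = 10.3 μmol/min; Km = slope × Vmax = 0.1327 × 10.3 = 1.37 μM.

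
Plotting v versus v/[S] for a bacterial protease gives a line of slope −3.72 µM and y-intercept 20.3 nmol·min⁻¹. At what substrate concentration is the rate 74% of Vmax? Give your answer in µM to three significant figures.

10.6 µM

The Eadie–Hofstee slope gives Km = 3.72 µM (slope = −Km).
v/Vmax = [S]/(Km+[S]) = 0.74 ⇒ [S] = Km·0.74/(1−0.74) = 3.72 × 2.846 = 10.6 µM.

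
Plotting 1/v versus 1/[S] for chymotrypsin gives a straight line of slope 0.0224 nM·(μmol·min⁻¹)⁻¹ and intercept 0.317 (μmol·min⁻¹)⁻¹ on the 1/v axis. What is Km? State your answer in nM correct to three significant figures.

0.0707 nM

y-intercept = 1/Vmax ⇒ Vmax = 3.15 μmol·min⁻¹; slope = Km/Vmax ⇒ Km = slope × Vmax.
Km = 0.0224 × 3.15 = 0.0707 nM.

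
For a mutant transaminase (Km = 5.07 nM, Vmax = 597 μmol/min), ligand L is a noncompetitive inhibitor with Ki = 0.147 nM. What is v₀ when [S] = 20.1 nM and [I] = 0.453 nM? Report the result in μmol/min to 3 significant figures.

α = 1 + [I]/Ki = 1 + 0.453/0.147 = 4.082.
For a noncompetitive inhibitor, Vmax is reduced to Vmax/α while Km is unchanged: Km,app = 5.07 nM, Vmax,app = 146 μmol/min.
v = Vmax,app·[S]/(Km,app + [S]) = 146 × 20.1/(5.07 + 20.1) = 117 μmol/min.

117 μmol/min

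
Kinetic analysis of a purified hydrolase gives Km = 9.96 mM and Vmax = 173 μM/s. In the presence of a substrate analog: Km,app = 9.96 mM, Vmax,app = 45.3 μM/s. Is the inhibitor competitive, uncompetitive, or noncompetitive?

Vmax decreases (173 → 45.3 μM/s) while Km is unchanged — pure noncompetitive inhibition.

noncompetitive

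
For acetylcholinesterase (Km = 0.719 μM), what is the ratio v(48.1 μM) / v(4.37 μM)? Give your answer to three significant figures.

The fractional saturations are [S]/(Km+[S]) = 4.37/5.089 = 0.8587 and 48.1/48.82 = 0.9853.
v₂/v₁ is just their ratio: 0.9853/0.8587 = 1.15.

1.15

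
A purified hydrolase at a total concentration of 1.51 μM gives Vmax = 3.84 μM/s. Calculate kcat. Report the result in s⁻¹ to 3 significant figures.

kcat = Vmax/[E]total = 3.84 μM/s / 1.51 μM = 2.54 s⁻¹.

2.54 s⁻¹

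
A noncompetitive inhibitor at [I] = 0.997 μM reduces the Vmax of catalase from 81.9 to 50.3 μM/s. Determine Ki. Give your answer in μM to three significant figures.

Noncompetitive: Vmax,app = Vmax/α with α = 1 + [I]/Ki.
α = Vmax/Vmax,app = 81.9/50.3 = 1.628.
Ki = [I]/(α − 1) = 0.997/0.6282 = 1.59 μM.

1.59 μM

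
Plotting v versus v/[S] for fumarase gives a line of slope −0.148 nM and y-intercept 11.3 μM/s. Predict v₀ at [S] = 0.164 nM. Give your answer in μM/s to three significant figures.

5.94 μM/s

In the Eadie–Hofstee form v = Vmax − Km·(v/[S]), the slope is −Km and the intercept is Vmax, so Km = 0.148 nM and Vmax = 11.3 μM/s.
v = 11.3 × 0.164/(0.148 + 0.164) = 5.94 μM/s.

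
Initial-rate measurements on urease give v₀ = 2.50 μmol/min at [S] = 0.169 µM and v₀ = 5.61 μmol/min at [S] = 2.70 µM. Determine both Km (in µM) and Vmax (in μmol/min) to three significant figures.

Km = 0.245 µM; Vmax = 6.12 μmol/min

From v = Vmax[S]/(Km+[S]), each point gives Vmax = v(Km+[S])/[S].
Equating: 2.50(Km+0.169)/0.169 = 5.61(Km+2.70)/2.70.
14.79·Km + 2.50 = 2.078·Km + 5.61, so (14.79 − 2.078)·Km = 5.61 − 2.50.
Km = 3.110/12.72 = 0.245 µM; then Vmax = 2.50(0.245+0.169)/0.169 = 6.12 μmol/min.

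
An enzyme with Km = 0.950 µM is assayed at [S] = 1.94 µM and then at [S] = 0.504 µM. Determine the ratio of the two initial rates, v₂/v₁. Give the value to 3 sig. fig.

Since Vmax cancels, v₂/v₁ = [S]₂(Km+[S]₁) / [S]₁(Km+[S]₂).
= 0.504×(0.950+1.94) / (1.94×(0.950+0.504)) = 1.457/2.821 = 0.516.

0.516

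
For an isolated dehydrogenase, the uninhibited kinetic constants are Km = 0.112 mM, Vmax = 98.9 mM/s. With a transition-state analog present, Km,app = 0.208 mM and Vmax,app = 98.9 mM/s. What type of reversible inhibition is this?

competitive

Km increases (0.112 → 0.208 mM) while Vmax is unchanged — the hallmark of competitive inhibition.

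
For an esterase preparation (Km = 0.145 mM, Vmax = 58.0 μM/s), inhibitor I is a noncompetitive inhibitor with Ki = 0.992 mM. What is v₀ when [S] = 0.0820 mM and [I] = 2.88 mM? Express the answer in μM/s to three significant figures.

α = 1 + [I]/Ki = 1 + 2.88/0.992 = 3.903.
For a noncompetitive inhibitor, Vmax is reduced to Vmax/α while Km is unchanged: Km,app = 0.145 mM, Vmax,app = 14.9 μM/s.
v = Vmax,app·[S]/(Km,app + [S]) = 14.9 × 0.0820/(0.145 + 0.0820) = 5.37 μM/s.

5.37 μM/s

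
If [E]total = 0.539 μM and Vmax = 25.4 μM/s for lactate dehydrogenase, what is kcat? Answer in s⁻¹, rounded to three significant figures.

47.1 s⁻¹

kcat = Vmax/[E]total = 25.4 μM/s / 0.539 μM = 47.1 s⁻¹.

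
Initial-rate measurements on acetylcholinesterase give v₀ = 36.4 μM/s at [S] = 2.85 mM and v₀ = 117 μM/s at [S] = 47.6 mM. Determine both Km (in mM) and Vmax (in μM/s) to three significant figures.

Km = 7.81 mM; Vmax = 136 μM/s

From v = Vmax[S]/(Km+[S]), each point gives Vmax = v(Km+[S])/[S].
Equating: 36.4(Km+2.85)/2.85 = 117(Km+47.6)/47.6.
12.77·Km + 36.4 = 2.458·Km + 117, so (12.77 − 2.458)·Km = 117 − 36.4.
Km = 80.60/10.31 = 7.81 mM; then Vmax = 36.4(7.81+2.85)/2.85 = 136 μM/s.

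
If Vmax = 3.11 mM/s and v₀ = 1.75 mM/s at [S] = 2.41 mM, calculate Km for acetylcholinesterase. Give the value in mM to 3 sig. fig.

v/Vmax = 1.75/3.11 = 0.5627 = [S]/(Km+[S]).
So Km + [S] = [S]/0.5627 = 4.283 mM, giving Km = 4.283 − 2.41 = 1.87 mM.

1.87 mM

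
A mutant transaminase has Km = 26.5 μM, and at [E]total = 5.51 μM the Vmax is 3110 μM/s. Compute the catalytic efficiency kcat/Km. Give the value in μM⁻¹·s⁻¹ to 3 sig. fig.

kcat = Vmax/[E]total = 3110/5.51 = 564 s⁻¹.
kcat/Km = 564/26.5 = 21.3 μM⁻¹·s⁻¹.

21.3 μM⁻¹·s⁻¹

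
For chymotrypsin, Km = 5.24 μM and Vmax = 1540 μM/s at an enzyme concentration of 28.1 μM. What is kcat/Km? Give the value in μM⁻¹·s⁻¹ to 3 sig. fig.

kcat = Vmax/[E]total = 1540/28.1 = 54.8 s⁻¹.
kcat/Km = 54.8/5.24 = 10.5 μM⁻¹·s⁻¹.

10.5 μM⁻¹·s⁻¹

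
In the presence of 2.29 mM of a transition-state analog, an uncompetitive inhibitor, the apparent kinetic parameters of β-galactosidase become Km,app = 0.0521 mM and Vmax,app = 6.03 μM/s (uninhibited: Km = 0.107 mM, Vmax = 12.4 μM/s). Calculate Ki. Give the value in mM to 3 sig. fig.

Uncompetitive: Vmax,app = Vmax/α (and Km,app = Km/α) with α = 1 + [I]/Ki.
α = Vmax/Vmax,app = 12.4/6.03 = 2.056.
Since α = 1 + [I]/Ki, [I]/Ki = 2.056 − 1 = 1.056 and Ki = 2.29/1.056 = 2.17 mM.

2.17 mM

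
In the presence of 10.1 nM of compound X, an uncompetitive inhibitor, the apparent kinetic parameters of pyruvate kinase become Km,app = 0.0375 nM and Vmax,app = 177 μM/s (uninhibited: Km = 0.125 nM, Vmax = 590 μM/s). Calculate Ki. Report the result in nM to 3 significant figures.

Uncompetitive: Vmax,app = Vmax/α (and Km,app = Km/α) with α = 1 + [I]/Ki.
α = Vmax/Vmax,app = 590/177 = 3.333.
Since α = 1 + [I]/Ki, [I]/Ki = 3.333 − 1 = 2.333 and Ki = 10.1/2.333 = 4.33 nM.

4.33 nM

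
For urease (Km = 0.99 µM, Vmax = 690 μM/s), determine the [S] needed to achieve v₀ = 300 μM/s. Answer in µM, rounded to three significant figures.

The required fractional saturation is v/Vmax = 300/690 = 0.4348.
Then [S]/(Km+[S]) = 0.4348 ⇒ [S] = 0.99 × 0.4348/(1 − 0.4348) = 0.762 µM.

0.762 µM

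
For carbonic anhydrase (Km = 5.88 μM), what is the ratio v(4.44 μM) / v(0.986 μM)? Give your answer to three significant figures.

3.00

Since Vmax cancels, v₂/v₁ = [S]₂(Km+[S]₁) / [S]₁(Km+[S]₂).
= 4.44×(5.88+0.986) / (0.986×(5.88+4.44)) = 30.49/10.18 = 3.00.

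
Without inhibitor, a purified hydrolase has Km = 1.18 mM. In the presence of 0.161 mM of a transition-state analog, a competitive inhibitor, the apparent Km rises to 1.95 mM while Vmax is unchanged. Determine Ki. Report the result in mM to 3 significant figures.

0.247 mM

Competitive: Km,app = α·Km with α = 1 + [I]/Ki.
α = Km,app/Km = 1.95/1.18 = 1.653.
Since α = 1 + [I]/Ki, [I]/Ki = 1.653 − 1 = 0.6525 and Ki = 0.161/0.6525 = 0.247 mM.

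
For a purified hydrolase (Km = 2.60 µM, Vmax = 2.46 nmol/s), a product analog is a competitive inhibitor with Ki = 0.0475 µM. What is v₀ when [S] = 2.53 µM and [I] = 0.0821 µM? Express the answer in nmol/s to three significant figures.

0.647 nmol/s

With α = 1 + [I]/Ki = 1 + 0.0821/0.0475 = 2.728, the competitive rate law is v = Vmax[S] / (αKm + [S]).
v = 2.46×2.53 / (2.728×2.60 + 2.53) = 6.224/9.624 = 0.647 nmol/s.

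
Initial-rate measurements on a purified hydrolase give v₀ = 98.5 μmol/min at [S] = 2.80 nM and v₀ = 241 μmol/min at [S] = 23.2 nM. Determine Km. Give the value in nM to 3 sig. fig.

5.75 nM

In reciprocal form, 1/v = (Km/Vmax)·(1/[S]) + 1/Vmax. The two points give (1/[S], 1/v) = (0.3571, 0.01015) and (0.04310, 0.004149).
Slope = (0.01015 − 0.004149)/(0.3571 − 0.04310) = 0.01912; intercept = 0.01015 − 0.01912×0.3571 = 0.003325.
Vmax = 1/intercept = 301 μmol/min; Km = slope × Vmax = 0.01912 × 301 = 5.75 nM.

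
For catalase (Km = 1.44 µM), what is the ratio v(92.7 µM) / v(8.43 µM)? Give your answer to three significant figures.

1.15

Since Vmax cancels, v₂/v₁ = [S]₂(Km+[S]₁) / [S]₁(Km+[S]₂).
= 92.7×(1.44+8.43) / (8.43×(1.44+92.7)) = 914.9/793.6 = 1.15.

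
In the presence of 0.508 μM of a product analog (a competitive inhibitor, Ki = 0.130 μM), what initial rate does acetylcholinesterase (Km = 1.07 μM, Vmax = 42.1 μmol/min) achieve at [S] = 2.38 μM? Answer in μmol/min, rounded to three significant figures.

With α = 1 + [I]/Ki = 1 + 0.508/0.130 = 4.908, the competitive rate law is v = Vmax[S] / (αKm + [S]).
v = 42.1×2.38 / (4.908×1.07 + 2.38) = 100.2/7.631 = 13.1 μmol/min.

13.1 μmol/min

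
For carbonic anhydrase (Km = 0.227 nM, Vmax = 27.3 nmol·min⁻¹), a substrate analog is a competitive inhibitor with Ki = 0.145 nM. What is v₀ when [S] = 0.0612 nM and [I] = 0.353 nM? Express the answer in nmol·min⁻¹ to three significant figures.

With α = 1 + [I]/Ki = 1 + 0.353/0.145 = 3.434, the competitive rate law is v = Vmax[S] / (αKm + [S]).
v = 27.3×0.0612 / (3.434×0.227 + 0.0612) = 1.671/0.8408 = 1.99 nmol·min⁻¹.

1.99 nmol·min⁻¹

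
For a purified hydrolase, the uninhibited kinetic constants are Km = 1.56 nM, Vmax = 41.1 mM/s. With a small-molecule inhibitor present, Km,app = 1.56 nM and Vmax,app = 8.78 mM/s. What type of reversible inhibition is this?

Vmax decreases (41.1 → 8.78 mM/s) while Km is unchanged — pure noncompetitive inhibition.

noncompetitive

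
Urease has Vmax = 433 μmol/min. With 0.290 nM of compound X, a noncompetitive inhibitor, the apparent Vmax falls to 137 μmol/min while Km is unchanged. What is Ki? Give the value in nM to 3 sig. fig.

0.134 nM

Noncompetitive: Vmax,app = Vmax/α with α = 1 + [I]/Ki.
α = Vmax/Vmax,app = 433/137 = 3.161.
Ki = [I]/(α − 1) = 0.290/2.161 = 0.134 nM.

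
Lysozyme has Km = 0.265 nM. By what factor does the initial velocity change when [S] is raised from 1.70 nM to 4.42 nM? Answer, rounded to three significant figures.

1.09

The fractional saturations are [S]/(Km+[S]) = 1.70/1.965 = 0.8651 and 4.42/4.685 = 0.9434.
v₂/v₁ is just their ratio: 0.9434/0.8651 = 1.09.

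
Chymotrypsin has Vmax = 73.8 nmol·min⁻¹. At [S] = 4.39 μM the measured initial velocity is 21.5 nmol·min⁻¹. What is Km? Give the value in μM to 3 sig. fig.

10.7 μM

v/Vmax = 21.5/73.8 = 0.2913 = [S]/(Km+[S]).
So Km + [S] = [S]/0.2913 = 15.07 μM, giving Km = 15.07 − 4.39 = 10.7 μM.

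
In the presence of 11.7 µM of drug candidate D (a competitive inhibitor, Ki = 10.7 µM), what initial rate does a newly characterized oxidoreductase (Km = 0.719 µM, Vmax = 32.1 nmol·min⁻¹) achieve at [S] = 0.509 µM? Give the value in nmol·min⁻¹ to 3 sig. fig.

8.11 nmol·min⁻¹

α = 1 + [I]/Ki = 1 + 11.7/10.7 = 2.093.
For a competitive inhibitor, Vmax is unchanged and the apparent Km becomes α·Km: Km,app = 1.51 µM, Vmax,app = 32.1 nmol·min⁻¹.
v = Vmax,app·[S]/(Km,app + [S]) = 32.1 × 0.509/(1.51 + 0.509) = 8.11 nmol·min⁻¹.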